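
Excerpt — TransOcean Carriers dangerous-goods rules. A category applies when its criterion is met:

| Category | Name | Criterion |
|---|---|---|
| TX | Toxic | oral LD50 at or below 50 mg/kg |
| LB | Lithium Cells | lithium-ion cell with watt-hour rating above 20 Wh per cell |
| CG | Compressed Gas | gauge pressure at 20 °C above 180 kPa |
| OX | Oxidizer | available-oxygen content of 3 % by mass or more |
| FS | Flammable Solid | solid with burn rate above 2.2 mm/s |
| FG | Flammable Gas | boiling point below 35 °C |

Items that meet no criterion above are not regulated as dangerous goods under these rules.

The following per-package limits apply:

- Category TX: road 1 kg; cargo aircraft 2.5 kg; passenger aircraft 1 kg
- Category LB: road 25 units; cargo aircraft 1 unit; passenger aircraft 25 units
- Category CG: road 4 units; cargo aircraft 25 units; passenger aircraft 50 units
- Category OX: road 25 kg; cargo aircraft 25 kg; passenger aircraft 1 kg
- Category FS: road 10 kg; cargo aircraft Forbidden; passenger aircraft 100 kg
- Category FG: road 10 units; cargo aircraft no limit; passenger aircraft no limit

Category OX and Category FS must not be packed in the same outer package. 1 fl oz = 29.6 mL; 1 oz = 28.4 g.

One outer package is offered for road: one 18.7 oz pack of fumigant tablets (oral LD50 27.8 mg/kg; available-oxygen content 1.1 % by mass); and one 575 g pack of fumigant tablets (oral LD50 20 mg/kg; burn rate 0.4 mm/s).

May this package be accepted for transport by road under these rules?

No

Fumigant tablets: oral LD50 27.8 mg/kg ≤ 50 mg/kg → Category TX (Toxic).
With oral LD50 20 mg/kg (≤ 50 mg/kg), the fumigant tablets fall in Category TX.
Total Category TX: (one 18.7 oz pack = 531.08 g) + 575 g = 1106.08 g.
1106.08 g > 1 kg (road limit, Category TX) — over the limit.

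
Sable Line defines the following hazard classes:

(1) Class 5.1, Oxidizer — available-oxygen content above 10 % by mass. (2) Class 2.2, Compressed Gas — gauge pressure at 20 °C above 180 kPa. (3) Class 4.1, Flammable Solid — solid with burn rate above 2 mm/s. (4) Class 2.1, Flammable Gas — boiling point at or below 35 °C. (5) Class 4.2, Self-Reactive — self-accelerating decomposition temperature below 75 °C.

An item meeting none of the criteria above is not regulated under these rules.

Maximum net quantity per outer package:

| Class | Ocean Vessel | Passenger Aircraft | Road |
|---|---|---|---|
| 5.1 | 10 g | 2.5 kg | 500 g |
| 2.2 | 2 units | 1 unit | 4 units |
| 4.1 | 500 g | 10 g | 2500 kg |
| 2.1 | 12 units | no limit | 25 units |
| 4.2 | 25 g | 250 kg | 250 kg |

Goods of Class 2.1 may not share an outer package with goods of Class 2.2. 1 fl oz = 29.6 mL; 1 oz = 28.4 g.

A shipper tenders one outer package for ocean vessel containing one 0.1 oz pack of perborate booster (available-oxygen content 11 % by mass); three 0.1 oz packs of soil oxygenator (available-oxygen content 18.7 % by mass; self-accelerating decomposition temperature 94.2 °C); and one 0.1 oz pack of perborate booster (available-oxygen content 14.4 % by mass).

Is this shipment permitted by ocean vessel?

The perborate booster has available-oxygen content 11 % by mass, which is > 10 % by mass, so it is Class 5.1 (Oxidizer).
With available-oxygen content 18.7 % by mass (> 10 % by mass), the soil oxygenator falls in Class 5.1.
The perborate booster has available-oxygen content 14.4 % by mass, which is > 10 % by mass, so it is Class 5.1 (Oxidizer).
Total Class 5.1: (one 0.1 oz pack = 2.84 g) + (three 0.1 oz packs = 8.52 g) + (one 0.1 oz pack = 2.84 g) = 14.2 g.
14.2 g > 10 g (ocean vessel limit, Class 5.1) — over the limit.

No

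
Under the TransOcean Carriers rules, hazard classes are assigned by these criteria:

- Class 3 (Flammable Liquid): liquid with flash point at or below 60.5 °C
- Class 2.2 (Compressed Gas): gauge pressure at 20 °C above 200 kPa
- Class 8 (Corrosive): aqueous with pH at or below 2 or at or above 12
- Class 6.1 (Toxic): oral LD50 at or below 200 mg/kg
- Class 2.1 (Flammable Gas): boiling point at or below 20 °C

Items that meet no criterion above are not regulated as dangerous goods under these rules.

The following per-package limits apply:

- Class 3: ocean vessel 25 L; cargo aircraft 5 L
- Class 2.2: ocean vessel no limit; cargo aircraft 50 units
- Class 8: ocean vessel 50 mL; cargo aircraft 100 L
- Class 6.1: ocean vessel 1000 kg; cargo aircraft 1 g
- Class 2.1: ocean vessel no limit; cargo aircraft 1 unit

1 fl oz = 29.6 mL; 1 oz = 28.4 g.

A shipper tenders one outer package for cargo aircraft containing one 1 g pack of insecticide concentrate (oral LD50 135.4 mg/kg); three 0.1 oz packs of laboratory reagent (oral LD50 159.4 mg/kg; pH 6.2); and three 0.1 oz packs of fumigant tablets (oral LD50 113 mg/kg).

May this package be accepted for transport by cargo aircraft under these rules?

The insecticide concentrate has oral LD50 135.4 mg/kg, which is ≤ 200 mg/kg, so it is Class 6.1 (Toxic).
Laboratory reagent: oral LD50 159.4 mg/kg ≤ 200 mg/kg → Class 6.1 (Toxic).
Fumigant tablets: oral LD50 113 mg/kg ≤ 200 mg/kg → Class 6.1 (Toxic).
Class 6.1 net quantity: 1 g + (three 0.1 oz packs = 8.52 g) + (three 0.1 oz packs = 8.52 g) = 18.04 g.
18.04 g exceeds the cargo aircraft limit of 1 g for Class 6.1.

No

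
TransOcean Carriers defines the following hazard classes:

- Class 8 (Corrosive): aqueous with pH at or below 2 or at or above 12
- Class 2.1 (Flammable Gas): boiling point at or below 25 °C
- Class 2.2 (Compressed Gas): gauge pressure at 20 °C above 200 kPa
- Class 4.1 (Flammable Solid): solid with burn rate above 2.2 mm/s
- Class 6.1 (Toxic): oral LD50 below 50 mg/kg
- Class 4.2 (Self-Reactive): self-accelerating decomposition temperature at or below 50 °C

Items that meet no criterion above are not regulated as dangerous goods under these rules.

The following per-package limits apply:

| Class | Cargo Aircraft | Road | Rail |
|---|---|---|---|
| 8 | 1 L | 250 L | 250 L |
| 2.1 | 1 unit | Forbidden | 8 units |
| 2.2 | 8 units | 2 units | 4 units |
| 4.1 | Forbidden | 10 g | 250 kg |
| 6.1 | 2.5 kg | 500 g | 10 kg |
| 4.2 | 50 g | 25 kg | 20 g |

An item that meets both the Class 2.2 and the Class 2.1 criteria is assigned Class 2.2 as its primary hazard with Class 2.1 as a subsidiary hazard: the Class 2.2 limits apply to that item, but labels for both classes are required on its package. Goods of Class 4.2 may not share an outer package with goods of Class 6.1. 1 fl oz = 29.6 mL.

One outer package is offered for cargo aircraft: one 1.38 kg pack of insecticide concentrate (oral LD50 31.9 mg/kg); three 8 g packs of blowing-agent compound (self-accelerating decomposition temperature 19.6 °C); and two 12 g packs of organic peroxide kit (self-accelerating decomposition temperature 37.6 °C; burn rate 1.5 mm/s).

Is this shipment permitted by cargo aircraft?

No

The insecticide concentrate has oral LD50 31.9 mg/kg, which is < 50 mg/kg, so it is Class 6.1 (Toxic).
The blowing-agent compound has self-accelerating decomposition temperature 19.6 °C, which is ≤ 50 °C, so it is Class 4.2 (Self-Reactive).
With self-accelerating decomposition temperature 37.6 °C (≤ 50 °C), the organic peroxide kit falls in Class 4.2.
Class 4.2 net quantity: (three 8 g packs = 24 g) + (two 12 g packs = 24 g) = 48 g.
48 g is within the cargo aircraft limit of 50 g for Class 4.2.
Class 6.1 quantity: 1.38 kg.
1.38 kg is within the cargo aircraft limit of 2.5 kg for Class 6.1.
Class 4.2 and Class 6.1 may not share an outer package.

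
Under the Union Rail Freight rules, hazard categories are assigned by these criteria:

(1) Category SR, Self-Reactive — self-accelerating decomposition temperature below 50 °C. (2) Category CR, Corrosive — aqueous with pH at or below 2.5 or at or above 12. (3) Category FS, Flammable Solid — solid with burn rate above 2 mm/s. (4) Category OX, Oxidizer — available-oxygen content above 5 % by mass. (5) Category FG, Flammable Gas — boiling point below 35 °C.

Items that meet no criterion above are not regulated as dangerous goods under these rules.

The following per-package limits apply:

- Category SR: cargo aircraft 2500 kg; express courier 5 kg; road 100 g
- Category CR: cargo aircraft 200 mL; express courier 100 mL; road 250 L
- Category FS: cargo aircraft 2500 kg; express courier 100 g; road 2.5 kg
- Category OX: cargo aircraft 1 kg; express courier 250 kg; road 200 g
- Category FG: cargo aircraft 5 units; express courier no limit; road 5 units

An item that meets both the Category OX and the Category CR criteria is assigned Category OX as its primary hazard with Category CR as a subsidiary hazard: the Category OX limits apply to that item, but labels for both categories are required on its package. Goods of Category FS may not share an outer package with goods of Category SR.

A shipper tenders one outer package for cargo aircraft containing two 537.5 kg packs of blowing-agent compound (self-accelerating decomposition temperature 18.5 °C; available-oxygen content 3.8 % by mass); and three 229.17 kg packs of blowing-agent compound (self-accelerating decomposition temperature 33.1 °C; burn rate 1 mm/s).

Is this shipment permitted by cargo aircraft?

Yes

Self-accelerating decomposition temperature 18.5 °C meets the Category SR criterion (Self-Reactive), so the blowing-agent compound is Category SR.
Self-accelerating decomposition temperature 33.1 °C meets the Category SR criterion (Self-Reactive), so the blowing-agent compound is Category SR.
Total Category SR: (two 537.5 kg packs = 1075 kg) + (three 229.17 kg packs = 687.51 kg) = 1762.51 kg.
1762.51 kg is within the cargo aircraft limit of 2500 kg for Category SR.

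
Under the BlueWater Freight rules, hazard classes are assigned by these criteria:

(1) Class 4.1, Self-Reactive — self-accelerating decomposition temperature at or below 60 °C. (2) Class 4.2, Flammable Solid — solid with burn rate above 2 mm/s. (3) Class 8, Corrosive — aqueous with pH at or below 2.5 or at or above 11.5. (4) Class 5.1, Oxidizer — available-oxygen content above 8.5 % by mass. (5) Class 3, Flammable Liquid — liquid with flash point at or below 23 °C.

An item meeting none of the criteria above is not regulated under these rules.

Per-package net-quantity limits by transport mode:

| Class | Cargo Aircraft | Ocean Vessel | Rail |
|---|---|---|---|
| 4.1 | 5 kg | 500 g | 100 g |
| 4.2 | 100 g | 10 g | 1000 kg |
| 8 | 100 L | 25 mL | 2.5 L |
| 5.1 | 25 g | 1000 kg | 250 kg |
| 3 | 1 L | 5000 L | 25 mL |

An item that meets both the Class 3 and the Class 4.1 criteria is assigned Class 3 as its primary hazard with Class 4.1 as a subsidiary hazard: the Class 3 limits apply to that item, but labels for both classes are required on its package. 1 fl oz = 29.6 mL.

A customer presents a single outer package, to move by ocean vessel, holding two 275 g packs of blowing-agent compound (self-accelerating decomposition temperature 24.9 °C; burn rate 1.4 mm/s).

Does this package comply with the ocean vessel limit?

No

Blowing-agent compound: self-accelerating decomposition temperature 24.9 °C ≤ 60 °C → Class 4.1 (Self-Reactive).
Class 4.1 quantity: two 275 g packs = 550 g.
550 g > 500 g (ocean vessel limit, Class 4.1) — over the limit.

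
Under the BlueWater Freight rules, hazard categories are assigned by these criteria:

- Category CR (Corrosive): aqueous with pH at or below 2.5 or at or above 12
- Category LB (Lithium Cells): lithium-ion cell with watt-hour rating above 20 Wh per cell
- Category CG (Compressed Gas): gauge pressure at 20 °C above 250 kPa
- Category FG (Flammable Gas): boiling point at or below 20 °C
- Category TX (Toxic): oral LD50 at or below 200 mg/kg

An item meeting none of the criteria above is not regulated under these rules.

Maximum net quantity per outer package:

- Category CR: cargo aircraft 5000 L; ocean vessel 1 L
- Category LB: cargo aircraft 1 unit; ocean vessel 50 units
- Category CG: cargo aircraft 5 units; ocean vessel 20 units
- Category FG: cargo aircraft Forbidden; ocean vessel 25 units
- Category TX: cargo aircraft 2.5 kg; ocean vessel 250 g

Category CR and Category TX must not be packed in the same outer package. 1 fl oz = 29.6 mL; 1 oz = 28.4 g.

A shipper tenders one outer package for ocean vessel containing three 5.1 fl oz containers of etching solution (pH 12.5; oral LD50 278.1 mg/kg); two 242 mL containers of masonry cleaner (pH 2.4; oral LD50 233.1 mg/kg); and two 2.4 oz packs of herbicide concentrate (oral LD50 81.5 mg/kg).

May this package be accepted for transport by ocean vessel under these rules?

No

pH 12.5 meets the Category CR criterion (Corrosive), so the etching solution is Category CR.
pH 2.4 meets the Category CR criterion (Corrosive), so the masonry cleaner is Category CR.
Oral LD50 81.5 mg/kg meets the Category TX criterion (Toxic), so the herbicide concentrate is Category TX.
Category CR net quantity: (three 5.1 fl oz containers = 452.88 mL) + (two 242 mL containers = 484 mL) = 936.88 mL.
That is within the Category CR ocean vessel limit of 1 L.
Category TX quantity: two 2.4 oz packs = 136.32 g.
That is within the Category TX ocean vessel limit of 250 g.
Category CR and Category TX may not share an outer package.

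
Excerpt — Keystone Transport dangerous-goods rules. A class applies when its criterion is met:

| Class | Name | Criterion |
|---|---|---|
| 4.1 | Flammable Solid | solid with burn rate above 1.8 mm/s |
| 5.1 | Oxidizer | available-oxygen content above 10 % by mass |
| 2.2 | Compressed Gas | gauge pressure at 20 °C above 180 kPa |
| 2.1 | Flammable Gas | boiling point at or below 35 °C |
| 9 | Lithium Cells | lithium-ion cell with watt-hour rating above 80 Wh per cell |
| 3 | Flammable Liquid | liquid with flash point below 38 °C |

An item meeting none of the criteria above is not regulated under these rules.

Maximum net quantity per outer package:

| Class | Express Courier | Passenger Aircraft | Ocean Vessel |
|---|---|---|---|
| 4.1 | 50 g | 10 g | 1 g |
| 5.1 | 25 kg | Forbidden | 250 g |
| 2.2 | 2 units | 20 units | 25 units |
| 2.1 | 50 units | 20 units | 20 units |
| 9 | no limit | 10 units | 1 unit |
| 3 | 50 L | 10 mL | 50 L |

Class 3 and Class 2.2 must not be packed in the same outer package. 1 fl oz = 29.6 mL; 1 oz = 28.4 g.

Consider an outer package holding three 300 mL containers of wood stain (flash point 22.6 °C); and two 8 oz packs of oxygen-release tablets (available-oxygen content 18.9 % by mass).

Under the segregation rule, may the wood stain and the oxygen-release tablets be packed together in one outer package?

The wood stain has flash point 22.6 °C, which is < 38 °C, so it is Class 3 (Flammable Liquid).
Oxygen-release tablets: available-oxygen content 18.9 % by mass > 10 % by mass → Class 5.1 (Oxidizer).
No segregation rule bars Class 3 with Class 5.1.

Yes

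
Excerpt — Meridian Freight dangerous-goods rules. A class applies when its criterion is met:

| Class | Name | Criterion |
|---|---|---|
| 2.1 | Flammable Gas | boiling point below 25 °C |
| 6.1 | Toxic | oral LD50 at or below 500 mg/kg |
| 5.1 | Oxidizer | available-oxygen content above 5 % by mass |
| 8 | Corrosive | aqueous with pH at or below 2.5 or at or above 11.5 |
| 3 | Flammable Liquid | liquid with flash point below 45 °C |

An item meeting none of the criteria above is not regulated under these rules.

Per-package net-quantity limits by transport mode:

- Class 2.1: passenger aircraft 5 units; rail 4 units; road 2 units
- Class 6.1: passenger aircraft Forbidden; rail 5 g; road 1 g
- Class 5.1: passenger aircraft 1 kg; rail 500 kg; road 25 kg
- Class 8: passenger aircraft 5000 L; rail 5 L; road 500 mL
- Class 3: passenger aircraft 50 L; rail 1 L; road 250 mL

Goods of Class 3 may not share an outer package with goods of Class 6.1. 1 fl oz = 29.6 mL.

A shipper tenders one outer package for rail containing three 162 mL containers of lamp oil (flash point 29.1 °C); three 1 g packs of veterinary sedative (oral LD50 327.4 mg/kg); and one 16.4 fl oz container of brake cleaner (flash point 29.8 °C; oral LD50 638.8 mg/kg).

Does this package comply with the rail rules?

With flash point 29.1 °C (< 45 °C), the lamp oil falls in Class 3.
With oral LD50 327.4 mg/kg (≤ 500 mg/kg), the veterinary sedative falls in Class 6.1.
With flash point 29.8 °C (< 45 °C), the brake cleaner falls in Class 3.
Class 3 net quantity: (three 162 mL containers = 486 mL) + (one 16.4 fl oz container = 485.44 mL) = 971.44 mL.
971.44 mL is within the rail limit of 1 L for Class 3.
Class 6.1 quantity: three 1 g packs = 3 g.
3 g ≤ 5 g (rail limit, Class 6.1) — within limit.
Class 3 and Class 6.1 may not share an outer package.

No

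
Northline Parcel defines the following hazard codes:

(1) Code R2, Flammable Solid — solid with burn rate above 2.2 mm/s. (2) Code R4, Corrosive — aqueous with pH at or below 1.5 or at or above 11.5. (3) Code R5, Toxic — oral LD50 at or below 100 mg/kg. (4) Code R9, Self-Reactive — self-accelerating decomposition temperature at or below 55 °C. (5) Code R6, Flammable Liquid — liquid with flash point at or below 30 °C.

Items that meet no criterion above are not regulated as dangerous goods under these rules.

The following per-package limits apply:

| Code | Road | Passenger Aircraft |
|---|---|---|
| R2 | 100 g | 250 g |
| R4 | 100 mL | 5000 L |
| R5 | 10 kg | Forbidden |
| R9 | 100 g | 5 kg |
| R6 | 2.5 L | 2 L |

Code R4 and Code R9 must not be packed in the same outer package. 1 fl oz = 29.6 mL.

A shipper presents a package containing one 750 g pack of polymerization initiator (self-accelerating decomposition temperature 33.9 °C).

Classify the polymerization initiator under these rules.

Code R9

Self-accelerating decomposition temperature 33.9 °C meets the Code R9 criterion (Self-Reactive), so the polymerization initiator is Code R9.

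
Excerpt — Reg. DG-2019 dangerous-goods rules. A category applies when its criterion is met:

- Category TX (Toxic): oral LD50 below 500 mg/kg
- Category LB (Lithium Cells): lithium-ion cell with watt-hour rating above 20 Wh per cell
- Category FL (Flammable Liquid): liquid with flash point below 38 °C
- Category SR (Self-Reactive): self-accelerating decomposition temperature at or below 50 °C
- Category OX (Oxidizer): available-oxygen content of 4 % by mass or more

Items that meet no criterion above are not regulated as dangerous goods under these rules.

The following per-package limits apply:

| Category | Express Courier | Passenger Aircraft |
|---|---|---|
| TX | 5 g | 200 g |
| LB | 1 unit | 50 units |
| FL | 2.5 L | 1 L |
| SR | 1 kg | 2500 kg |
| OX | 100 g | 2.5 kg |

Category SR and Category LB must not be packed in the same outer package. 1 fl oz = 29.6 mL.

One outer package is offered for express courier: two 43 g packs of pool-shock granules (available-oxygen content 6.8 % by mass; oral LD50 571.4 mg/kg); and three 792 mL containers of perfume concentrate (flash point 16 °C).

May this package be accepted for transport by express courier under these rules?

Available-oxygen content 6.8 % by mass meets the Category OX criterion (Oxidizer), so the pool-shock granules are Category OX.
Perfume concentrate: flash point 16 °C < 38 °C → Category FL (Flammable Liquid).
Category OX quantity: two 43 g packs = 86 g.
That is within the Category OX express courier limit of 100 g.
Category FL quantity: three 792 mL containers = 2.376 L.
That is within the Category FL express courier limit of 2.5 L.
The segregation rule (Category SR with Category LB) does not apply to Category OX with Category FL.
Every hazard category is within its express courier limit and no segregation rule is violated.

Yes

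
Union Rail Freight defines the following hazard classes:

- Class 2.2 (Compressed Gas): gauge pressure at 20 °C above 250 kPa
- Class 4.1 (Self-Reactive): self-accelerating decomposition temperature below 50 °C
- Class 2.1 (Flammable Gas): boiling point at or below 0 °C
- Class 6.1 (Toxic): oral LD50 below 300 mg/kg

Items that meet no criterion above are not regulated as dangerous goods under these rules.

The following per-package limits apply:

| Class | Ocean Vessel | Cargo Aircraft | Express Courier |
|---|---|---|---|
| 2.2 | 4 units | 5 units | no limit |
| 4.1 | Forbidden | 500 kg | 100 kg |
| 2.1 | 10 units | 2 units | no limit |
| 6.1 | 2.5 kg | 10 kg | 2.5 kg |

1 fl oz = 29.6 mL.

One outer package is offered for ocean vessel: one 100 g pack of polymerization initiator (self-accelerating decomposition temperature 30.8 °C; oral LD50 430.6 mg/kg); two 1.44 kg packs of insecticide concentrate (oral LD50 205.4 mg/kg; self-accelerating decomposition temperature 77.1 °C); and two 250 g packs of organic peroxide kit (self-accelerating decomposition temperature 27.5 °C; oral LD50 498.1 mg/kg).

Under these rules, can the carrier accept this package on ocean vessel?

Self-accelerating decomposition temperature 30.8 °C meets the Class 4.1 criterion (Self-Reactive), so the polymerization initiator is Class 4.1.
Insecticide concentrate: oral LD50 205.4 mg/kg < 300 mg/kg → Class 6.1 (Toxic).
Organic peroxide kit: self-accelerating decomposition temperature 27.5 °C < 50 °C → Class 4.1 (Self-Reactive).
Total Class 4.1: 100 g + (two 250 g packs = 500 g) = 600 g.
By ocean vessel, Class 4.1 is Forbidden regardless of quantity.
Class 6.1 quantity: two 1.44 kg packs = 2.88 kg.
2.88 kg > 2.5 kg (ocean vessel limit, Class 6.1) — over the limit.

No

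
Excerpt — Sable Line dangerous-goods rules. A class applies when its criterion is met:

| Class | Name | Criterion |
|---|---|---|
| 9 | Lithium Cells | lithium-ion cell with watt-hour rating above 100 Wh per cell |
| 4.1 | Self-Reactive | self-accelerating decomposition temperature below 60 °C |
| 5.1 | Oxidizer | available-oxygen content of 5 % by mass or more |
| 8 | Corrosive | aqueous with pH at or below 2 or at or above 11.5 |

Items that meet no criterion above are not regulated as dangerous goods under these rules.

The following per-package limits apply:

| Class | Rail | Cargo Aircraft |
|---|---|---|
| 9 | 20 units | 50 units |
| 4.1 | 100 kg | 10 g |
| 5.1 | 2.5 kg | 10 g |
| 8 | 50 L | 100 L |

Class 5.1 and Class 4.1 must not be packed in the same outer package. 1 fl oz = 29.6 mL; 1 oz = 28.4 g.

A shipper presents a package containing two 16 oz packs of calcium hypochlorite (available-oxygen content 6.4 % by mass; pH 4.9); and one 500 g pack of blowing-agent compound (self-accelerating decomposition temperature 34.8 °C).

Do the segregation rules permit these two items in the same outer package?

No

The calcium hypochlorite has available-oxygen content 6.4 % by mass, which is ≥ 5 % by mass, so it is Class 5.1 (Oxidizer).
Blowing-agent compound: self-accelerating decomposition temperature 34.8 °C < 60 °C → Class 4.1 (Self-Reactive).
Class 5.1 and Class 4.1 may not share an outer package.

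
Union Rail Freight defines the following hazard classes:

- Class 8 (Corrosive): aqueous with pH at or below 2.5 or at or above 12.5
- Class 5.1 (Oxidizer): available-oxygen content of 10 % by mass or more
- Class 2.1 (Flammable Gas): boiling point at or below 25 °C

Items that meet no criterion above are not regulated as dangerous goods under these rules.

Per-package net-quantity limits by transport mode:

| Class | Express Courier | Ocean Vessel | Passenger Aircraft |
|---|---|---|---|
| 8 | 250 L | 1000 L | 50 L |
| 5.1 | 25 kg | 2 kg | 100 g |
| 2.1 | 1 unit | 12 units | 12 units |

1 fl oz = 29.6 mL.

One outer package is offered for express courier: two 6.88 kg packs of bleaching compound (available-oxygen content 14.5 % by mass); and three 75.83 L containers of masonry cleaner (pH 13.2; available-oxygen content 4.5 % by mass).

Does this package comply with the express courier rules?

With available-oxygen content 14.5 % by mass (≥ 10 % by mass), the bleaching compound falls in Class 5.1.
Masonry cleaner: pH 13.2 ≥ 12.5 → Class 8 (Corrosive).
Class 8 quantity: three 75.83 L containers = 227.49 L.
That is within the Class 8 express courier limit of 250 L.
Class 5.1 quantity: two 6.88 kg packs = 13.76 kg.
That is within the Class 5.1 express courier limit of 25 kg.
Every hazard class is within its express courier limit and no segregation rule is violated.

Yes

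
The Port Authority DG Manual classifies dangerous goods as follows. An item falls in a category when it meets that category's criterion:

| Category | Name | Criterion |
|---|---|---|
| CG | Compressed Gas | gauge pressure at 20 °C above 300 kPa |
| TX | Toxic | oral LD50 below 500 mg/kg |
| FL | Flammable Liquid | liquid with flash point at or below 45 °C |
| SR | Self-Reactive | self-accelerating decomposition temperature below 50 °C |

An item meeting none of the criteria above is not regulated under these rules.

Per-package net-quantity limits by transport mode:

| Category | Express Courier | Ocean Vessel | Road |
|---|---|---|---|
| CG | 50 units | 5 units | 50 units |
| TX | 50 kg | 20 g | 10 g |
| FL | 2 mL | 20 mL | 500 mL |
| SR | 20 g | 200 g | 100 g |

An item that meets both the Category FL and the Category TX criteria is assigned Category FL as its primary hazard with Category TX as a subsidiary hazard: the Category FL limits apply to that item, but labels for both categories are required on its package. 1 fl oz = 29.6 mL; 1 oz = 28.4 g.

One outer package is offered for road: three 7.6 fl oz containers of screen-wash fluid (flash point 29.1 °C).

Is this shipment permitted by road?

No

Flash point 29.1 °C meets the Category FL criterion (Flammable Liquid), so the screen-wash fluid is Category FL.
Category FL quantity: three 7.6 fl oz containers = 674.88 mL.
That exceeds the Category FL road limit of 500 mL.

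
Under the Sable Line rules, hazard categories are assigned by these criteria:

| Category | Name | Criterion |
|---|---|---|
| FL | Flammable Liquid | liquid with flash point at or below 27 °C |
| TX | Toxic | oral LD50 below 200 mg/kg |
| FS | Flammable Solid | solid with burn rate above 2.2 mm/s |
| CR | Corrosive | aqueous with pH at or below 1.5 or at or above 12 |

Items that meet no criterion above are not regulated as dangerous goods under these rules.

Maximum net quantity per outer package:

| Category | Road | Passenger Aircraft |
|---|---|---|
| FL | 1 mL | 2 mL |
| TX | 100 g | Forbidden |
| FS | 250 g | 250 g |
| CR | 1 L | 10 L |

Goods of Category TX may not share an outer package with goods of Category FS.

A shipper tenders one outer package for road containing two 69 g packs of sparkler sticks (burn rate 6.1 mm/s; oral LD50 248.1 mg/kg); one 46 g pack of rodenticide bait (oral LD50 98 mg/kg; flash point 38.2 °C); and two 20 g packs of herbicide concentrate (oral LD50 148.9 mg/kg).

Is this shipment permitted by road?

Sparkler sticks: burn rate 6.1 mm/s > 2.2 mm/s → Category FS (Flammable Solid).
The rodenticide bait has oral LD50 98 mg/kg, which is < 200 mg/kg, so it is Category TX (Toxic).
The herbicide concentrate has oral LD50 148.9 mg/kg, which is < 200 mg/kg, so it is Category TX (Toxic).
Category TX net quantity: 46 g + (two 20 g packs = 40 g) = 86 g.
That is within the Category TX road limit of 100 g.
Category FS quantity: two 69 g packs = 138 g.
That is within the Category FS road limit of 250 g.
Category TX and Category FS may not share an outer package.

No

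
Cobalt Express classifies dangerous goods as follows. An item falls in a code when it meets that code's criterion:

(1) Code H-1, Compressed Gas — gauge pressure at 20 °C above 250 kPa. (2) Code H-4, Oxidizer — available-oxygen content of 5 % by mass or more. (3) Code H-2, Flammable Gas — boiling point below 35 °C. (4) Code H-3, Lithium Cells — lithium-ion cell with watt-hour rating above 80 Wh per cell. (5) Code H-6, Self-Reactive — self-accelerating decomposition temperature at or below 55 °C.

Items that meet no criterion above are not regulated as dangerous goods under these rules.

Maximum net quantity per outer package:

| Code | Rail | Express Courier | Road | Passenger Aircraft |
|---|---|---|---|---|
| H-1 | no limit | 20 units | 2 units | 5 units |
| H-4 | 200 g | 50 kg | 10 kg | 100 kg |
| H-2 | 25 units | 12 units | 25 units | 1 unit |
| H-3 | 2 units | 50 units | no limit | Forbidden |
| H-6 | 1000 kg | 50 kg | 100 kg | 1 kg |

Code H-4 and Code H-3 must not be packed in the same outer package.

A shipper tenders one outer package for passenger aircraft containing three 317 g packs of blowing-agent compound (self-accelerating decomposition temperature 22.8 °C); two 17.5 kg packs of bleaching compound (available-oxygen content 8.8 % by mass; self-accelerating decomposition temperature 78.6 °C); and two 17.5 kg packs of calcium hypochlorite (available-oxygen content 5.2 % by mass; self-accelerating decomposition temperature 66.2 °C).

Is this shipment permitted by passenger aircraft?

The blowing-agent compound has self-accelerating decomposition temperature 22.8 °C, which is ≤ 55 °C, so it is Code H-6 (Self-Reactive).
Available-oxygen content 8.8 % by mass meets the Code H-4 criterion (Oxidizer), so the bleaching compound is Code H-4.
Calcium hypochlorite: available-oxygen content 5.2 % by mass ≥ 5 % by mass → Code H-4 (Oxidizer).
Code H-4 net quantity: (two 17.5 kg packs = 35 kg) + (two 17.5 kg packs = 35 kg) = 70 kg.
70 kg ≤ 100 kg (passenger aircraft limit, Code H-4) — within limit.
Code H-6 quantity: three 317 g packs = 951 g.
951 g is within the passenger aircraft limit of 1 kg for Code H-6.
The segregation rule (Code H-4 with Code H-3) does not apply to Code H-4 with Code H-6.
Every hazard code is within its passenger aircraft limit and no segregation rule is violated.

Yes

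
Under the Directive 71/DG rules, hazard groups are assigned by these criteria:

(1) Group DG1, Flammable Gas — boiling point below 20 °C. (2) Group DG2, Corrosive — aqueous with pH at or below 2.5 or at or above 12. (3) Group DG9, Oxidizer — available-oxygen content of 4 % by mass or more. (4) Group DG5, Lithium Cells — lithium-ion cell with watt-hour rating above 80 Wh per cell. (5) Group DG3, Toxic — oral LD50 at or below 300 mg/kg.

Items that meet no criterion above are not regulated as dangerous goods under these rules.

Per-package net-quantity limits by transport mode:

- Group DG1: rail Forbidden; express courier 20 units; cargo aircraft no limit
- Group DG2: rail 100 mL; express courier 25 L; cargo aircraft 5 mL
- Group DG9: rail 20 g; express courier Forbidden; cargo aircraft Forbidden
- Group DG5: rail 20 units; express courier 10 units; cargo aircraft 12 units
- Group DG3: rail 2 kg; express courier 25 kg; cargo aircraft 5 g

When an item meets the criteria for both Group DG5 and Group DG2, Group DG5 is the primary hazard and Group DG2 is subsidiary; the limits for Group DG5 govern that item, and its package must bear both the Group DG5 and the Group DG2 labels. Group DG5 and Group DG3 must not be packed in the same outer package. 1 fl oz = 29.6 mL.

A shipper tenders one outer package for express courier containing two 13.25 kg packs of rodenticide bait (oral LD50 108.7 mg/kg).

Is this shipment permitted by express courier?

Oral LD50 108.7 mg/kg meets the Group DG3 criterion (Toxic), so the rodenticide bait is Group DG3.
Group DG3 quantity: two 13.25 kg packs = 26.5 kg.
26.5 kg exceeds the express courier limit of 25 kg for Group DG3.

No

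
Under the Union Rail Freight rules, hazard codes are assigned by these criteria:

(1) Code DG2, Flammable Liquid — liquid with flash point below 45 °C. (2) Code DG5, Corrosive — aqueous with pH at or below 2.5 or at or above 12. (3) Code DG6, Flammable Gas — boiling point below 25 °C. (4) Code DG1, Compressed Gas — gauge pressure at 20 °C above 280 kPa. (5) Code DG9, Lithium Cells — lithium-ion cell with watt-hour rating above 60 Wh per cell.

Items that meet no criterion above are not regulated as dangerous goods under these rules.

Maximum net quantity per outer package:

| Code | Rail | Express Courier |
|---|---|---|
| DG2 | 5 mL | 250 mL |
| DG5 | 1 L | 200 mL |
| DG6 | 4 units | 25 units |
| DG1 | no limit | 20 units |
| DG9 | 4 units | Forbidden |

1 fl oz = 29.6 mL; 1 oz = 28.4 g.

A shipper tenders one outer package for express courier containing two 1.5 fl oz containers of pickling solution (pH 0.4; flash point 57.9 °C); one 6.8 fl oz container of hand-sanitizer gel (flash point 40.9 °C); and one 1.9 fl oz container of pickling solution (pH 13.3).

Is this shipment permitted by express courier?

Yes

With pH 0.4 (≤ 2.5), the pickling solution falls in Code DG5.
The hand-sanitizer gel has flash point 40.9 °C, which is < 45 °C, so it is Code DG2 (Flammable Liquid).
Pickling solution: pH 13.3 ≥ 12 → Code DG5 (Corrosive).
Total Code DG5: (two 1.5 fl oz containers = 88.8 mL) + (one 1.9 fl oz container = 56.24 mL) = 145.04 mL.
145.04 mL is within the express courier limit of 200 mL for Code DG5.
Code DG2 quantity: one 6.8 fl oz container = 201.28 mL.
201.28 mL is within the express courier limit of 250 mL for Code DG2.
Every hazard code is within its express courier limit and no segregation rule is violated.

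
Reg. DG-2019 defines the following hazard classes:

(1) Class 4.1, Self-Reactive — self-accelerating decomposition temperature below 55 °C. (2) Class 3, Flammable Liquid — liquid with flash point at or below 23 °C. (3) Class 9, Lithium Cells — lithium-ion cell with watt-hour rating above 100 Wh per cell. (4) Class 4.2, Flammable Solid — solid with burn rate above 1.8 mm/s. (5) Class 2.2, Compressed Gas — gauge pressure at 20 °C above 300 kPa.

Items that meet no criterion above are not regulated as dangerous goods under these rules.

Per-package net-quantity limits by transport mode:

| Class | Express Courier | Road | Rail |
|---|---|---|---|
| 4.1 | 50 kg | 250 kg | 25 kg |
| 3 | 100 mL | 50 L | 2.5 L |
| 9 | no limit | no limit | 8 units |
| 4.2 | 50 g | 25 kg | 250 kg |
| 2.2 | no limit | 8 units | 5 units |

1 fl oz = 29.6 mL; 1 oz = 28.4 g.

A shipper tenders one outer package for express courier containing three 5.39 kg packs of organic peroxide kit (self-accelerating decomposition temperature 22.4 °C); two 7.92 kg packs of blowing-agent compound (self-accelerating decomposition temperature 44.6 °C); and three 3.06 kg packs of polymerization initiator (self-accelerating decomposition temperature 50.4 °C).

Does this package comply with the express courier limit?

Yes

The organic peroxide kit has self-accelerating decomposition temperature 22.4 °C, which is < 55 °C, so it is Class 4.1 (Self-Reactive).
The blowing-agent compound has self-accelerating decomposition temperature 44.6 °C, which is < 55 °C, so it is Class 4.1 (Self-Reactive).
Polymerization initiator: self-accelerating decomposition temperature 50.4 °C < 55 °C → Class 4.1 (Self-Reactive).
Total Class 4.1: (three 5.39 kg packs = 16.17 kg) + (two 7.92 kg packs = 15.84 kg) + (three 3.06 kg packs = 9.18 kg) = 41.19 kg.
41.19 kg ≤ 50 kg (express courier limit, Class 4.1) — within limit.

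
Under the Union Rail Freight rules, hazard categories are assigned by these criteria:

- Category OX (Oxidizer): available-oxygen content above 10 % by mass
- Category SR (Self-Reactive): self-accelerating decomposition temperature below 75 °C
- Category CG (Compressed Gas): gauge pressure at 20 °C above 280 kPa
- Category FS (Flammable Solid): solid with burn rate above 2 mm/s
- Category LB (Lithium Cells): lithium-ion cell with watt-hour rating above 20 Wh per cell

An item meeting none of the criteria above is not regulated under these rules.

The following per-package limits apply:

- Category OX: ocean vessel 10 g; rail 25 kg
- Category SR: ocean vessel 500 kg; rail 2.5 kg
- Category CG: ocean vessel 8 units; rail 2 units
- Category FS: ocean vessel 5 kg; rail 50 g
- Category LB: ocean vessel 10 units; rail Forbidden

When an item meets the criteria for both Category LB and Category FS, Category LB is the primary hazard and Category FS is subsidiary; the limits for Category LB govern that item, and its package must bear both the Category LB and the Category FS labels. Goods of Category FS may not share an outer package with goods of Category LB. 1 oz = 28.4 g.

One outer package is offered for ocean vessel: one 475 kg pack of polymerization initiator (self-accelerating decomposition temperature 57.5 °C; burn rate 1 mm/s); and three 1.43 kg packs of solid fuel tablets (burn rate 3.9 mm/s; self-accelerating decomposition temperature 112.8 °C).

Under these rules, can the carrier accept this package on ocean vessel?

Yes

The polymerization initiator has self-accelerating decomposition temperature 57.5 °C, which is < 75 °C, so it is Category SR (Self-Reactive).
With burn rate 3.9 mm/s (> 2 mm/s), the solid fuel tablets fall in Category FS.
Category FS quantity: three 1.43 kg packs = 4.29 kg.
That is within the Category FS ocean vessel limit of 5 kg.
Category SR quantity: 475 kg.
475 kg is within the ocean vessel limit of 500 kg for Category SR.
The segregation rule (Category FS with Category LB) does not apply to Category FS with Category SR.
Every hazard category is within its ocean vessel limit and no segregation rule is violated.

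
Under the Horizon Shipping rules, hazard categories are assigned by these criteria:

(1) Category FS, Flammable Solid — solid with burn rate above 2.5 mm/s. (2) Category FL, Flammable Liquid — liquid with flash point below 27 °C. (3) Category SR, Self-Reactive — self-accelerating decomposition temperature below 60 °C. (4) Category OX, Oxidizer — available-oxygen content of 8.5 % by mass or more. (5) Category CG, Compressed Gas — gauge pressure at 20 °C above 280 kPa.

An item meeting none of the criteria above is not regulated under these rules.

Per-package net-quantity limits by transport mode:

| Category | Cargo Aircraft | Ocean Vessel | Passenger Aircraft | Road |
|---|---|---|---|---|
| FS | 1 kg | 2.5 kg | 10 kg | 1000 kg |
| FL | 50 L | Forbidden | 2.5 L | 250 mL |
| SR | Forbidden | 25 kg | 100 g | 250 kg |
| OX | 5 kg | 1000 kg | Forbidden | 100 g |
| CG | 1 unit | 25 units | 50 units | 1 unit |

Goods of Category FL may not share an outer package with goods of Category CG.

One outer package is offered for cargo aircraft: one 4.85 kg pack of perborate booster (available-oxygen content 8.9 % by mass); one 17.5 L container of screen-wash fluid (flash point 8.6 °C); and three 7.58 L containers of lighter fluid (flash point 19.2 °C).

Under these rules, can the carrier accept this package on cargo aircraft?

Yes

With available-oxygen content 8.9 % by mass (≥ 8.5 % by mass), the perborate booster falls in Category OX.
The screen-wash fluid has flash point 8.6 °C, which is < 27 °C, so it is Category FL (Flammable Liquid).
Lighter fluid: flash point 19.2 °C < 27 °C → Category FL (Flammable Liquid).
Total Category FL: 17.5 L + (three 7.58 L containers = 22.74 L) = 40.24 L.
40.24 L ≤ 50 L (cargo aircraft limit, Category FL) — within limit.
Category OX quantity: 4.85 kg.
4.85 kg is within the cargo aircraft limit of 5 kg for Category OX.
The segregation rule (Category FL with Category CG) does not apply to Category FL with Category OX.
Every hazard category is within its cargo aircraft limit and no segregation rule is violated.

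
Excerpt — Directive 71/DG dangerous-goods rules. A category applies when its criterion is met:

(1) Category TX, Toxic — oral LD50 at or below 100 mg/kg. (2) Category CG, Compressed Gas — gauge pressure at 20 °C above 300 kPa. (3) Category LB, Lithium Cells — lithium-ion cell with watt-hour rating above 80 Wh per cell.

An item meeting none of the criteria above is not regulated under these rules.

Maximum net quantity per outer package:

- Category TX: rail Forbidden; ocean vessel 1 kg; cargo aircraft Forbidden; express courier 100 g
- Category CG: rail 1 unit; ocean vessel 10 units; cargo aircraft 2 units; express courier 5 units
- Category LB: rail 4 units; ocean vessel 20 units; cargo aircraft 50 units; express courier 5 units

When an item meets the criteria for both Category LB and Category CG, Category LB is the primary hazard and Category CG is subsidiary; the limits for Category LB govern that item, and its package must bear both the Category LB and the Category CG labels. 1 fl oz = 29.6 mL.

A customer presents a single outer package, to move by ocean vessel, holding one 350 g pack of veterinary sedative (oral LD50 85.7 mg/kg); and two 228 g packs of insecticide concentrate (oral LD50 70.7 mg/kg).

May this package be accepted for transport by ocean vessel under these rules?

With oral LD50 85.7 mg/kg (≤ 100 mg/kg), the veterinary sedative falls in Category TX.
Insecticide concentrate: oral LD50 70.7 mg/kg ≤ 100 mg/kg → Category TX (Toxic).
Total Category TX: 350 g + (two 228 g packs = 456 g) = 806 g.
806 g is within the ocean vessel limit of 1 kg for Category TX.

Yes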